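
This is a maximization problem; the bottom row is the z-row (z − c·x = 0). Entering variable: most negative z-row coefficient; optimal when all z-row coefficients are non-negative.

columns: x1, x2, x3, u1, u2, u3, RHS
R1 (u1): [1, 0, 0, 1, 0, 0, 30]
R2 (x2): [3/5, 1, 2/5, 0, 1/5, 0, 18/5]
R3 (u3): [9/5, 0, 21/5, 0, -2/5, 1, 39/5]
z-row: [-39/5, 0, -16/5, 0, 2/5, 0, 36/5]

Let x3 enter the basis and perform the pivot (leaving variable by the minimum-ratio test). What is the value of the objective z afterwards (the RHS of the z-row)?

Ratio test on column x3 — row 1: entry 0 ≤ 0; row 2: (18/5)/(2/5) = 9; row 3: (39/5)/(21/5) = 13/7. Minimum is 13/7 at row 3 (u3 leaves); pivot element 21/5.
Pivot on row 3; the z-row RHS becomes 36/5 − (-16/5)·(13/7) = 92/7.

92/7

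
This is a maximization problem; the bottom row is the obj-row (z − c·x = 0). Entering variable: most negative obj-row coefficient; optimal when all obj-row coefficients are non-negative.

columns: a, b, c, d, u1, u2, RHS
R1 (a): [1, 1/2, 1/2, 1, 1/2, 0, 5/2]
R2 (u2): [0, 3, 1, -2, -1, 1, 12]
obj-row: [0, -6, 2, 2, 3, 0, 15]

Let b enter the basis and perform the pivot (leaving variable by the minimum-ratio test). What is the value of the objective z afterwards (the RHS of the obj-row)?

39

Ratio test on column b — row 1: (5/2)/(1/2) = 5; row 2: 12/3 = 4. Minimum is 4 at row 2 (u2 leaves); pivot element 3.
Pivot on row 2; the obj-row RHS becomes 15 − (-6)·4 = 39.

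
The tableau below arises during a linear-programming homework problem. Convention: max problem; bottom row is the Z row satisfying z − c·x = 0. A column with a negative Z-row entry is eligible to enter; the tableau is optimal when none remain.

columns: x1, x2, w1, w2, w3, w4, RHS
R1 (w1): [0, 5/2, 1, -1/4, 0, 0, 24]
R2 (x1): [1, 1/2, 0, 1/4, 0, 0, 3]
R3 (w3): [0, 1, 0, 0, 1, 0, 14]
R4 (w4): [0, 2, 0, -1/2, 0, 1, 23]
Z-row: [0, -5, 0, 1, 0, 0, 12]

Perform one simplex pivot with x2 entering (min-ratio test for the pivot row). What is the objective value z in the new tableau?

42

Ratio test on column x2 — row 1: 24/(5/2) = 48/5; row 2: 3/(1/2) = 6; row 3: 14/1 = 14; row 4: 23/2 = 23/2. Minimum is 6 at row 2 (x1 leaves); pivot element 1/2.
Pivot on row 2; the Z-row RHS becomes 12 − (-5)·6 = 42.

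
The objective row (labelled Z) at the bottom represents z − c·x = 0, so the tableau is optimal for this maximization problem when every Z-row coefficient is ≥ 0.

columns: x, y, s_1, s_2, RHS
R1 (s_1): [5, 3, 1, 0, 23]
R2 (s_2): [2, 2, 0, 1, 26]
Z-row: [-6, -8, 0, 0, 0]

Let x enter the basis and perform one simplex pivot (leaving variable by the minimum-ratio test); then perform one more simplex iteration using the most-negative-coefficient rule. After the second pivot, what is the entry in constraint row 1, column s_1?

1/3

Ratio test on column x — row 1: 23/5 = 23/5; row 2: 26/2 = 13. Minimum is 23/5 at row 1 (s_1 leaves); pivot element 5.
Divide row 1 by 5; eliminate column x from the other rows.
Second iteration: most negative Z-row entry is -22/5 in column y, so y enters.
Ratio test on column y — row 1: (23/5)/(3/5) = 23/3; row 2: (84/5)/(4/5) = 21. Minimum is 23/3 at row 1 (x leaves); pivot element 3/5.
Divide row 1 by 3/5; eliminate column y from the other rows.
After both pivots, the entry at constraint row 1, column s_1 is 1/3.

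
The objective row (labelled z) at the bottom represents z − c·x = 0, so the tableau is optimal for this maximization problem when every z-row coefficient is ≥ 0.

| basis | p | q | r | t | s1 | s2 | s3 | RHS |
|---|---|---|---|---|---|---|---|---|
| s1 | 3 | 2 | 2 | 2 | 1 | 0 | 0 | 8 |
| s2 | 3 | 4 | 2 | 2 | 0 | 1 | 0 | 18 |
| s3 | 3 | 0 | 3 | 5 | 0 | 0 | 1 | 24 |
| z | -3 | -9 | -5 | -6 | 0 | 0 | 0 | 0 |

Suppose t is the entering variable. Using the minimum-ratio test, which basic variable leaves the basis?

s1

Column t entries and ratios — s1: 8/2 = 4; s2: 18/2 = 9; s3: 24/5 = 24/5.
Smallest ratio is 4 in the row of s1, so s1 leaves.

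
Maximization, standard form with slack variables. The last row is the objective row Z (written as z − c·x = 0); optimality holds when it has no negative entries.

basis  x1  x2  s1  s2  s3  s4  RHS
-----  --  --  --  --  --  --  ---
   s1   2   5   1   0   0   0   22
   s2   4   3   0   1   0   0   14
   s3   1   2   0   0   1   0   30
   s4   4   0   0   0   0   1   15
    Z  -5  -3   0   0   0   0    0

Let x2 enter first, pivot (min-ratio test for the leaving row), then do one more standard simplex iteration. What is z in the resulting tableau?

Ratio test on column x2 — row 1: 22/5 = 22/5; row 2: 14/3 = 14/3; row 3: 30/2 = 15; row 4: entry 0 ≤ 0. Minimum is 22/5 at row 1 (s1 leaves); pivot element 5.
Pivot on row 1; the Z-row RHS becomes 0 − (-3)·(22/5) = 66/5.
Next entering variable (most negative Z-row entry -19/5): x1.
Ratio test on column x1 — row 1: (22/5)/(2/5) = 11; row 2: (4/5)/(14/5) = 2/7; row 3: (106/5)/(1/5) = 106; row 4: 15/4 = 15/4. Minimum is 2/7 at row 2 (s2 leaves); pivot element 14/5.
After the second pivot the Z-row RHS is 66/5 − (-19/5)·(2/7) = 100/7.

100/7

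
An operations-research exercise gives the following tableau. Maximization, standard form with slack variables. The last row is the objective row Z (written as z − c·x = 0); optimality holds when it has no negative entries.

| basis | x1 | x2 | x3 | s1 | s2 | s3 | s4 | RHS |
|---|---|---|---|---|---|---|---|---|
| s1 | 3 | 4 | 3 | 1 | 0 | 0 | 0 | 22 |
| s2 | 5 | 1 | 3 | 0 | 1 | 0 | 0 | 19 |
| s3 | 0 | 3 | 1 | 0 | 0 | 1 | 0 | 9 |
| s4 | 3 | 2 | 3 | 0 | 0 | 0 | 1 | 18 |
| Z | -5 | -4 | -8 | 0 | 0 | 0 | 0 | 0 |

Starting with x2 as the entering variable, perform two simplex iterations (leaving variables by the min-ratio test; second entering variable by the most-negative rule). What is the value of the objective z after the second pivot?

324/7

Ratio test on column x2 — row 1: 22/4 = 11/2; row 2: 19/1 = 19; row 3: 9/3 = 3; row 4: 18/2 = 9. Minimum is 3 at row 3 (s3 leaves); pivot element 3.
Pivot on row 3; the Z-row RHS becomes 0 − (-4)·3 = 12.
Next entering variable (most negative Z-row entry -20/3): x3.
Ratio test on column x3 — row 1: 10/(5/3) = 6; row 2: 16/(8/3) = 6; row 3: 3/(1/3) = 9; row 4: 12/(7/3) = 36/7. Minimum is 36/7 at row 4 (s4 leaves); pivot element 7/3.
After the second pivot the Z-row RHS is 12 − (-20/3)·(36/7) = 324/7.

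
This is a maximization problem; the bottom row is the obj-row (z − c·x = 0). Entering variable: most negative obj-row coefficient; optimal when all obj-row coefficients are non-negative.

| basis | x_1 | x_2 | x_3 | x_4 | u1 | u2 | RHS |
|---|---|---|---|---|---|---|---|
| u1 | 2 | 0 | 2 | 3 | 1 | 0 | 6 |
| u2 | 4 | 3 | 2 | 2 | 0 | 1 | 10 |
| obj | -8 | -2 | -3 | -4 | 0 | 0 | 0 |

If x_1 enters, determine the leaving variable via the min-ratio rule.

u2

Column x_1 entries and ratios — u1: 6/2 = 3; u2: 10/4 = 5/2.
Smallest ratio is 5/2 in the row of u2, so u2 leaves.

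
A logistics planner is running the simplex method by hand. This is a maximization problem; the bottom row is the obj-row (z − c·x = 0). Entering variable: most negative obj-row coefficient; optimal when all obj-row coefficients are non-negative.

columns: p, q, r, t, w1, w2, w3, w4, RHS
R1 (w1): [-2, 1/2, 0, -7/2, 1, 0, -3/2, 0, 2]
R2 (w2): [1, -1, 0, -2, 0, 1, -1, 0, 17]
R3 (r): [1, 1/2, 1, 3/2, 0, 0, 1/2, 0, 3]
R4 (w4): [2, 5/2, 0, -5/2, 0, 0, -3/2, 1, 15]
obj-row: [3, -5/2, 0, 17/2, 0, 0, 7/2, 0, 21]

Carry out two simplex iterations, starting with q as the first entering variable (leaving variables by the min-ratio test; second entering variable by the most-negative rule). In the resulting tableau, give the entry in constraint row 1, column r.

Ratio test on column q — row 1: 2/(1/2) = 4; row 2: entry -1 ≤ 0; row 3: 3/(1/2) = 6; row 4: 15/(5/2) = 6. Minimum is 4 at row 1 (w1 leaves); pivot element 1/2.
Divide row 1 by 1/2; eliminate column q from the other rows.
Second iteration: most negative obj-row entry is -9 in column t, so t enters.
Ratio test on column t — row 1: entry -7 ≤ 0; row 2: entry -9 ≤ 0; row 3: 1/5 = 1/5; row 4: 5/15 = 1/3. Minimum is 1/5 at row 3 (r leaves); pivot element 5.
Divide row 3 by 5; eliminate column t from the other rows.
After both pivots, the entry at constraint row 1, column r is 7/5.

7/5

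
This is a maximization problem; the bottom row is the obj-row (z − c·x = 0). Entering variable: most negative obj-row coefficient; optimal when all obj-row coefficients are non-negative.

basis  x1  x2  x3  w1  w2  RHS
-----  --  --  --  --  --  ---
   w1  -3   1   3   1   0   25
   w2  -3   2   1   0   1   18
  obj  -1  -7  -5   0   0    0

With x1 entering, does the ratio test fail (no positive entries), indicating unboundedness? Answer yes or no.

Every constraint-row entry in column x1 is ≤ 0, so increasing x1 is unbounded.

yes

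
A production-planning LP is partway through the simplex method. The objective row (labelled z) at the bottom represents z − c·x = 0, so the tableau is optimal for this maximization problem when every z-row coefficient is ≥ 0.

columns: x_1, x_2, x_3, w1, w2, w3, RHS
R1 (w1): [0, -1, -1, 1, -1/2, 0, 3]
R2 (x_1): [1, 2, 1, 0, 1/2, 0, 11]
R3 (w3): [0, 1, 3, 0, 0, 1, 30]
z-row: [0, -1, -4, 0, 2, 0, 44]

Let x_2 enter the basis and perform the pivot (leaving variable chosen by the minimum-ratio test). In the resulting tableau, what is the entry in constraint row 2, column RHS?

Ratio test on column x_2 — row 1: entry -1 ≤ 0; row 2: 11/2 = 11/2; row 3: 30/1 = 30. Minimum is 11/2 at row 2 (x_1 leaves); pivot element 2.
Divide row 2 by 2; eliminate column x_2 from the other rows.
In the new row 2, the RHS entry is the old entry divided by the pivot: 11/2 = 11/2.

11/2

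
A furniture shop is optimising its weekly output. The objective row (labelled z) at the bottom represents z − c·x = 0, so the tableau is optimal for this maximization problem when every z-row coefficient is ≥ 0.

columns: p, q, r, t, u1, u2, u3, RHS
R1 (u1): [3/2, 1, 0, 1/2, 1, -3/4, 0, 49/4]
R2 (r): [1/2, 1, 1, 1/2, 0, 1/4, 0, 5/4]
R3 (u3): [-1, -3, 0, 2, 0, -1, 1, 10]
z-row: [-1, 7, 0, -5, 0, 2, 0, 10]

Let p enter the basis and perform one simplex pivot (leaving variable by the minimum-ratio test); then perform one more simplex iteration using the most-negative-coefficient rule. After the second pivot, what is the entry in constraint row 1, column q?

0

Ratio test on column p — row 1: (49/4)/(3/2) = 49/6; row 2: (5/4)/(1/2) = 5/2; row 3: entry -1 ≤ 0. Minimum is 5/2 at row 2 (r leaves); pivot element 1/2.
Divide row 2 by 1/2; eliminate column p from the other rows.
Second iteration: most negative z-row entry is -4 in column t, so t enters.
Ratio test on column t — row 1: entry -1 ≤ 0; row 2: (5/2)/1 = 5/2; row 3: (25/2)/3 = 25/6. Minimum is 5/2 at row 2 (p leaves); pivot element 1.
Divide row 2 by 1; eliminate column t from the other rows.
After both pivots, the entry at constraint row 1, column q is 0.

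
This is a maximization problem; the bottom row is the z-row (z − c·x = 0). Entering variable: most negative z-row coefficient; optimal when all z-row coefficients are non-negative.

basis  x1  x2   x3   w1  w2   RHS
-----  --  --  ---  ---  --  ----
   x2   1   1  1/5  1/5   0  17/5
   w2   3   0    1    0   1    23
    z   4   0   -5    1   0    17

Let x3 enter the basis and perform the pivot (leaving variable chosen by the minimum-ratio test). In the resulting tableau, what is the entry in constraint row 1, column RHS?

Ratio test on column x3 — row 1: (17/5)/(1/5) = 17; row 2: 23/1 = 23. Minimum is 17 at row 1 (x2 leaves); pivot element 1/5.
Divide row 1 by 1/5; eliminate column x3 from the other rows.
In the new row 1, the RHS entry is the old entry divided by the pivot: (17/5)/(1/5) = 17.

17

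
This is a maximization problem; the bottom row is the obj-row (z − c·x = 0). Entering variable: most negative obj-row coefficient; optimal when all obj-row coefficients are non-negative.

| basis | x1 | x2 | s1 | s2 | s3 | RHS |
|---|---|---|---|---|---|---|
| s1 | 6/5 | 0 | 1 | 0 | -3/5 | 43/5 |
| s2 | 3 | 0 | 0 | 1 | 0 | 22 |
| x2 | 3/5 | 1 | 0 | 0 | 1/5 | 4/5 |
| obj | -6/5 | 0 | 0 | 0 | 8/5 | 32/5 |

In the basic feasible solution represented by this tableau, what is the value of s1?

43/5

s1 is basic (row 1); its value is the RHS of that row, 43/5.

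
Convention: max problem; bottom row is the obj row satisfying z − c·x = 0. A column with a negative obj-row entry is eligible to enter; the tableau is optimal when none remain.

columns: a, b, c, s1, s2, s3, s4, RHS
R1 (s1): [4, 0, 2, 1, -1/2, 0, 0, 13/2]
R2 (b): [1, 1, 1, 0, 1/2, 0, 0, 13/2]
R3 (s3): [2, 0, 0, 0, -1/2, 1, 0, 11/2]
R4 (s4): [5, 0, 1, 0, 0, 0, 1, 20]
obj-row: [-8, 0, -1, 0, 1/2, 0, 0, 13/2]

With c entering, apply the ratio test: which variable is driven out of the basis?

s1

Column c entries and ratios — s1: (13/2)/2 = 13/4; b: (13/2)/1 = 13/2; s3: 0 ≤ 0, skip; s4: 20/1 = 20.
Smallest ratio is 13/4 in the row of s1, so s1 leaves.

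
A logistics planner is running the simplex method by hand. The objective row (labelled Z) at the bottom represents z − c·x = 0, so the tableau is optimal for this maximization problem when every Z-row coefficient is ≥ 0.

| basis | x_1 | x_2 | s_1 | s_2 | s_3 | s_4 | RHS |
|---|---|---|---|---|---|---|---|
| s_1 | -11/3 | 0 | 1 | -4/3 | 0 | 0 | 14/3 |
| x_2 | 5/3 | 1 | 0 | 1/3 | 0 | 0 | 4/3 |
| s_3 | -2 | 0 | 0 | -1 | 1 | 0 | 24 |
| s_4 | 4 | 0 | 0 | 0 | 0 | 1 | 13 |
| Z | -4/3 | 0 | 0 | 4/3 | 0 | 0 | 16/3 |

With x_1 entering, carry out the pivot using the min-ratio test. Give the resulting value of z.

32/5

Ratio test on column x_1 — row 1: entry -11/3 ≤ 0; row 2: (4/3)/(5/3) = 4/5; row 3: entry -2 ≤ 0; row 4: 13/4 = 13/4. Minimum is 4/5 at row 2 (x_2 leaves); pivot element 5/3.
Pivot on row 2; the Z-row RHS becomes 16/3 − (-4/3)·(4/5) = 32/5.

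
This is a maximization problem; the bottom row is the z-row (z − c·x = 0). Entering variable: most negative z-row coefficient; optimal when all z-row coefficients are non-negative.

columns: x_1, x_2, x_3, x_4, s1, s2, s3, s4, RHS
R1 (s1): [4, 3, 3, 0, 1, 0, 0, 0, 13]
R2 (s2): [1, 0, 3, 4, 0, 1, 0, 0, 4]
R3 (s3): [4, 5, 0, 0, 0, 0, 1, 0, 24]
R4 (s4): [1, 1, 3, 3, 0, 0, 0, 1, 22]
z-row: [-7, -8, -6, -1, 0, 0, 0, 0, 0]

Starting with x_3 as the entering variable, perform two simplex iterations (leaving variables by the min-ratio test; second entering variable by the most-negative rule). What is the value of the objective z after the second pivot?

Ratio test on column x_3 — row 1: 13/3 = 13/3; row 2: 4/3 = 4/3; row 3: entry 0 ≤ 0; row 4: 22/3 = 22/3. Minimum is 4/3 at row 2 (s2 leaves); pivot element 3.
Pivot on row 2; the z-row RHS becomes 0 − (-6)·(4/3) = 8.
Next entering variable (most negative z-row entry -8): x_2.
Ratio test on column x_2 — row 1: 9/3 = 3; row 2: entry 0 ≤ 0; row 3: 24/5 = 24/5; row 4: 18/1 = 18. Minimum is 3 at row 1 (s1 leaves); pivot element 3.
After the second pivot the z-row RHS is 8 − (-8)·3 = 32.

32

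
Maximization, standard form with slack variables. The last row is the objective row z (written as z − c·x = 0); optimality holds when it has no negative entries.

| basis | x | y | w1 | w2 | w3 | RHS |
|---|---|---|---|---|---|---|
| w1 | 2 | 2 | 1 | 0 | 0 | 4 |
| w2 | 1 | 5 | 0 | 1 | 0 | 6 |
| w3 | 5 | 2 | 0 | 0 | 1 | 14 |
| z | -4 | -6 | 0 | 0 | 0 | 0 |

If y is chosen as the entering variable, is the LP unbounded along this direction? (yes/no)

no

Column y has positive entries in row(s) 1, 2, 3, so the ratio test bounds it — not unbounded.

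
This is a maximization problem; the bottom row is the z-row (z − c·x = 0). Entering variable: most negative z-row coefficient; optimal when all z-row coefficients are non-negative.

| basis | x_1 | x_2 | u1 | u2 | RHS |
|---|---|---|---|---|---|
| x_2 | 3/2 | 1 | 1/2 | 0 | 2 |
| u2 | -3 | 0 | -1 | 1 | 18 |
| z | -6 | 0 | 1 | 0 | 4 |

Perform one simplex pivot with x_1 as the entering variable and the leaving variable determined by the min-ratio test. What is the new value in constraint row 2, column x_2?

2

Ratio test on column x_1 — row 1: 2/(3/2) = 4/3; row 2: entry -3 ≤ 0. Minimum is 4/3 at row 1 (x_2 leaves); pivot element 3/2.
Divide row 1 by 3/2; eliminate column x_1 from the other rows.
Row 2 update in column x_2: 0 − (-3)·(2/3) = 2.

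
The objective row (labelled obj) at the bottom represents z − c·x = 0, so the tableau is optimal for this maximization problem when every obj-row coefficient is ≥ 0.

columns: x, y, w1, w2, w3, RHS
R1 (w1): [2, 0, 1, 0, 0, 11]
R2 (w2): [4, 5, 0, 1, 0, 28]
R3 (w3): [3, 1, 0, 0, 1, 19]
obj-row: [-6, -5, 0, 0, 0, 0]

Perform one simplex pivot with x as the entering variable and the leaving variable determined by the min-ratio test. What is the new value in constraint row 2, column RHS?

6

Ratio test on column x — row 1: 11/2 = 11/2; row 2: 28/4 = 7; row 3: 19/3 = 19/3. Minimum is 11/2 at row 1 (w1 leaves); pivot element 2.
Divide row 1 by 2; eliminate column x from the other rows.
Row 2 update in column RHS: 28 − 4·(11/2) = 6.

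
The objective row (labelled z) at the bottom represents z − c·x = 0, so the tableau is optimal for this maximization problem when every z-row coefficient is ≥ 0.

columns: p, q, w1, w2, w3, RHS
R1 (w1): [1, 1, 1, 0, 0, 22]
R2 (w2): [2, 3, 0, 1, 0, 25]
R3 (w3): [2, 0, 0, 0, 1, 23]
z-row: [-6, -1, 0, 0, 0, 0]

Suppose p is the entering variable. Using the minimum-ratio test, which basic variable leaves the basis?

Column p entries and ratios — w1: 22/1 = 22; w2: 25/2 = 25/2; w3: 23/2 = 23/2.
Smallest ratio is 23/2 in the row of w3, so w3 leaves.

w3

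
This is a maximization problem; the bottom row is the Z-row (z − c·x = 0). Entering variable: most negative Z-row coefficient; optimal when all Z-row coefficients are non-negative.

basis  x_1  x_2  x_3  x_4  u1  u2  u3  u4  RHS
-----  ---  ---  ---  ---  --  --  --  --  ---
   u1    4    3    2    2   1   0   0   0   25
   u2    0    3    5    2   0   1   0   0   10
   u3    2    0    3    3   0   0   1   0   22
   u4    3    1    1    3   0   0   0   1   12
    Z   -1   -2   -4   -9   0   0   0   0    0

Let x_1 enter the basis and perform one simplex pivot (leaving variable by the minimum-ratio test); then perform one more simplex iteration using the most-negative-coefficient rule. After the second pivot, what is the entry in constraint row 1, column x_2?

7/3

Ratio test on column x_1 — row 1: 25/4 = 25/4; row 2: entry 0 ≤ 0; row 3: 22/2 = 11; row 4: 12/3 = 4. Minimum is 4 at row 4 (u4 leaves); pivot element 3.
Divide row 4 by 3; eliminate column x_1 from the other rows.
Second iteration: most negative Z-row entry is -8 in column x_4, so x_4 enters.
Ratio test on column x_4 — row 1: entry -2 ≤ 0; row 2: 10/2 = 5; row 3: 14/1 = 14; row 4: 4/1 = 4. Minimum is 4 at row 4 (x_1 leaves); pivot element 1.
Divide row 4 by 1; eliminate column x_4 from the other rows.
After both pivots, the entry at constraint row 1, column x_2 is 7/3.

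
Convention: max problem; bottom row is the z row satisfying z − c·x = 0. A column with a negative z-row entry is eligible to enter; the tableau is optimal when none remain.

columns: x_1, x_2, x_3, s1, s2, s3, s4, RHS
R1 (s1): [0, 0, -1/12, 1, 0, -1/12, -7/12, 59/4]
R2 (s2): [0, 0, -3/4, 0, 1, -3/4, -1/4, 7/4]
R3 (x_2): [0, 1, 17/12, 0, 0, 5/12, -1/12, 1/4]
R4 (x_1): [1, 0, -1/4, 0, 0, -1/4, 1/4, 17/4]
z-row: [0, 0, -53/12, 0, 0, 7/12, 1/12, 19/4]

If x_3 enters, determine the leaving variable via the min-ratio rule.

x_2

Column x_3 entries and ratios — s1: -1/12 ≤ 0, skip; s2: -3/4 ≤ 0, skip; x_2: (1/4)/(17/12) = 3/17; x_1: -1/4 ≤ 0, skip.
Smallest ratio is 3/17 in the row of x_2, so x_2 leaves.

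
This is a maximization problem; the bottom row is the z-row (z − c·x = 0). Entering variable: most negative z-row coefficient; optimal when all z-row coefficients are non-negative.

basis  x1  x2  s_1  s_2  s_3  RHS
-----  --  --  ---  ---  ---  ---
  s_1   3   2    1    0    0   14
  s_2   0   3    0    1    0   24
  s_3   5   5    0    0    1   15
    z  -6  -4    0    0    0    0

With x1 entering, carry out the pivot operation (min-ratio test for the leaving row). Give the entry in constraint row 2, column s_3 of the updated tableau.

0

Ratio test on column x1 — row 1: 14/3 = 14/3; row 2: entry 0 ≤ 0; row 3: 15/5 = 3. Minimum is 3 at row 3 (s_3 leaves); pivot element 5.
Divide row 3 by 5; eliminate column x1 from the other rows.
Row 2 update in column s_3: 0 − 0·(1/5) = 0.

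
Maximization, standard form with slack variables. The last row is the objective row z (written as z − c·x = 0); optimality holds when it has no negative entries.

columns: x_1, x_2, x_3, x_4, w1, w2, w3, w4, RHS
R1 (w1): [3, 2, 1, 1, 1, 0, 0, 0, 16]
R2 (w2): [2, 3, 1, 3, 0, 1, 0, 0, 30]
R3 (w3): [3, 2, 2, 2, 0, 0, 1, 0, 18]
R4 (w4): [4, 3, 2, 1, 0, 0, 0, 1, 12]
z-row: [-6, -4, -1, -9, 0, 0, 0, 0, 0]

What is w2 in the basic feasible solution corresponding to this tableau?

30

w2 is basic (row 2); its value is the RHS of that row, 30.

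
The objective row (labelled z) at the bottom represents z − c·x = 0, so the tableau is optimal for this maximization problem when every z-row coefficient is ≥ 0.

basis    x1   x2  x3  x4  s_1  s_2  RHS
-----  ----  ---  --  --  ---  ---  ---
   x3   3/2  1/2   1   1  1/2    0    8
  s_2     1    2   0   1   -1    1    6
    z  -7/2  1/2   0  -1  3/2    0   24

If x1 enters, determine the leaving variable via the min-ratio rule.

x3

Column x1 entries and ratios — x3: 8/(3/2) = 16/3; s_2: 6/1 = 6.
Smallest ratio is 16/3 in the row of x3, so x3 leaves.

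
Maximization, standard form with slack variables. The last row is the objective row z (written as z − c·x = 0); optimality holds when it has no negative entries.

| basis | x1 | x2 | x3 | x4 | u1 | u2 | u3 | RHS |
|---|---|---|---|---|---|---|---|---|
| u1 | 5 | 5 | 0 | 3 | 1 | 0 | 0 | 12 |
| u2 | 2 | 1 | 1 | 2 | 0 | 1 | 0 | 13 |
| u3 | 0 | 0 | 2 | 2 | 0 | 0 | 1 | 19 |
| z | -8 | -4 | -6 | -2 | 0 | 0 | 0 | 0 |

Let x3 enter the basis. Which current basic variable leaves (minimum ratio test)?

Column x3 entries and ratios — u1: 0 ≤ 0, skip; u2: 13/1 = 13; u3: 19/2 = 19/2.
Smallest ratio is 19/2 in the row of u3, so u3 leaves.

u3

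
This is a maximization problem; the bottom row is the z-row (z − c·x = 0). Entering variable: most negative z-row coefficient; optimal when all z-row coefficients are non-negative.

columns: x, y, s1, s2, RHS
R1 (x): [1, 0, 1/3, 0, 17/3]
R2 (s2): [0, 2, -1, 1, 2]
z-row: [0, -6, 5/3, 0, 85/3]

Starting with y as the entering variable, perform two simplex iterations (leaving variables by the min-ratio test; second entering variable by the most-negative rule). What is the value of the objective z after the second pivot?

Ratio test on column y — row 1: entry 0 ≤ 0; row 2: 2/2 = 1. Minimum is 1 at row 2 (s2 leaves); pivot element 2.
Pivot on row 2; the z-row RHS becomes 85/3 − (-6)·1 = 103/3.
Next entering variable (most negative z-row entry -4/3): s1.
Ratio test on column s1 — row 1: (17/3)/(1/3) = 17; row 2: entry -1/2 ≤ 0. Minimum is 17 at row 1 (x leaves); pivot element 1/3.
After the second pivot the z-row RHS is 103/3 − (-4/3)·17 = 57.

57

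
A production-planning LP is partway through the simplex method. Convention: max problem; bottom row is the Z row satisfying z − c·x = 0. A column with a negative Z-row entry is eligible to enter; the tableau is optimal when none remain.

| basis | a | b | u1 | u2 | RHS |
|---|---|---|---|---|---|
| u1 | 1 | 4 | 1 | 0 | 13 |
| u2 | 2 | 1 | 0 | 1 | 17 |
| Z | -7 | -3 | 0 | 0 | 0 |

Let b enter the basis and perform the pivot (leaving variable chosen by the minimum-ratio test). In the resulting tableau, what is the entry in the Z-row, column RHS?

39/4

Ratio test on column b — row 1: 13/4 = 13/4; row 2: 17/1 = 17. Minimum is 13/4 at row 1 (u1 leaves); pivot element 4.
Divide row 1 by 4; eliminate column b from the other rows.
Z-row update in column RHS: 0 − (-3)·(13/4) = 39/4.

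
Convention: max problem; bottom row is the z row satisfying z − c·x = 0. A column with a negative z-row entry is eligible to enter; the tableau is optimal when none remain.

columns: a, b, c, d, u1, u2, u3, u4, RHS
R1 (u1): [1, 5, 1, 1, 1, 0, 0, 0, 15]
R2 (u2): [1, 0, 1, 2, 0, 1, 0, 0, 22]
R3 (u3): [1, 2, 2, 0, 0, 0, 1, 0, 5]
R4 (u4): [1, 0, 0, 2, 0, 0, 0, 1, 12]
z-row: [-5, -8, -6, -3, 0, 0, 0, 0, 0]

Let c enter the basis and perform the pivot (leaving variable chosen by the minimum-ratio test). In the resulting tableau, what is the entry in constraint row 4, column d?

Ratio test on column c — row 1: 15/1 = 15; row 2: 22/1 = 22; row 3: 5/2 = 5/2; row 4: entry 0 ≤ 0. Minimum is 5/2 at row 3 (u3 leaves); pivot element 2.
Divide row 3 by 2; eliminate column c from the other rows.
Row 4 update in column d: 2 − 0·0 = 2.

2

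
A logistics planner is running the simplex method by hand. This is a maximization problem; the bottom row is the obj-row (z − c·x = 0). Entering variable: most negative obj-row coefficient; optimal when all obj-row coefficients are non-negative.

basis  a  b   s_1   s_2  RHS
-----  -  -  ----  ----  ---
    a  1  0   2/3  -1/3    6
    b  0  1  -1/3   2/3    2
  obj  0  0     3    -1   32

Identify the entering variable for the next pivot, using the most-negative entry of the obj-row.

Negative obj-row entries: s_2: -1.
The most negative is -1 in column s_2, so s_2 enters.

s_2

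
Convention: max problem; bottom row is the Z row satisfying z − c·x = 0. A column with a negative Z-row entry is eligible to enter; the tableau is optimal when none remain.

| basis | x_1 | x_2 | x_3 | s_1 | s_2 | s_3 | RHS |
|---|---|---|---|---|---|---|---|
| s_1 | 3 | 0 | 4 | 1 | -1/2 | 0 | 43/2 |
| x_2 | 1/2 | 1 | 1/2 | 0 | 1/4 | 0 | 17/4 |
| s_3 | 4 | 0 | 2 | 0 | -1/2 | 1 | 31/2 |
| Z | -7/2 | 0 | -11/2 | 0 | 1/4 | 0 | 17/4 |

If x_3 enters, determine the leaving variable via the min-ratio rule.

Column x_3 entries and ratios — s_1: (43/2)/4 = 43/8; x_2: (17/4)/(1/2) = 17/2; s_3: (31/2)/2 = 31/4.
Smallest ratio is 43/8 in the row of s_1, so s_1 leaves.

s_1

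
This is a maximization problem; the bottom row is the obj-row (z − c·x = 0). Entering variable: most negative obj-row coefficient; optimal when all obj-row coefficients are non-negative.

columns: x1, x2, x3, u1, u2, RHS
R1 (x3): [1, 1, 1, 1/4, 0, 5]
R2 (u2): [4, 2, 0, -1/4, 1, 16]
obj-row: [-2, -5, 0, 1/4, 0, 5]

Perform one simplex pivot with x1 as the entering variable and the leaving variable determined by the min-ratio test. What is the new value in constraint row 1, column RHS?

Ratio test on column x1 — row 1: 5/1 = 5; row 2: 16/4 = 4. Minimum is 4 at row 2 (u2 leaves); pivot element 4.
Divide row 2 by 4; eliminate column x1 from the other rows.
Row 1 update in column RHS: 5 − 1·4 = 1.

1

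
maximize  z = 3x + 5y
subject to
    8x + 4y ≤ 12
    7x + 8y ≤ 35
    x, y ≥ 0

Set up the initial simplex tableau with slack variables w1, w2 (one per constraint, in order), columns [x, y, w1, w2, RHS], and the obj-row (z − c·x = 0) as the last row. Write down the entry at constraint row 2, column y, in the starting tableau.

Constraint 2 has coefficient 8 on y.

8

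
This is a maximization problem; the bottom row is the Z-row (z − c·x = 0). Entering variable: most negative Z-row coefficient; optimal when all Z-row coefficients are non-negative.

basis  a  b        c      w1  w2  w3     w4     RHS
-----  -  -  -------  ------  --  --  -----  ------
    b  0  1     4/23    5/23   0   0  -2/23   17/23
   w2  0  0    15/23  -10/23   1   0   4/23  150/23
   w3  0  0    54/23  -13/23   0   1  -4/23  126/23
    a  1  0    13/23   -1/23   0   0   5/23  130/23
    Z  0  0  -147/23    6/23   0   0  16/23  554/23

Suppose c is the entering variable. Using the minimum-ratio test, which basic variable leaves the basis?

w3

Column c entries and ratios — b: (17/23)/(4/23) = 17/4; w2: (150/23)/(15/23) = 10; w3: (126/23)/(54/23) = 7/3; a: (130/23)/(13/23) = 10.
Smallest ratio is 7/3 in the row of w3, so w3 leaves.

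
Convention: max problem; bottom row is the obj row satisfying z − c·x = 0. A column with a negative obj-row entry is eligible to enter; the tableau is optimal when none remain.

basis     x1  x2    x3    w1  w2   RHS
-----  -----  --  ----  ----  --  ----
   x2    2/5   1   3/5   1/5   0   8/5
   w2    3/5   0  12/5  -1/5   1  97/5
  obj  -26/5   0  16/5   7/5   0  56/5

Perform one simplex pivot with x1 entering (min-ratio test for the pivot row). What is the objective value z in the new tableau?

32

Ratio test on column x1 — row 1: (8/5)/(2/5) = 4; row 2: (97/5)/(3/5) = 97/3. Minimum is 4 at row 1 (x2 leaves); pivot element 2/5.
Pivot on row 1; the obj-row RHS becomes 56/5 − (-26/5)·4 = 32.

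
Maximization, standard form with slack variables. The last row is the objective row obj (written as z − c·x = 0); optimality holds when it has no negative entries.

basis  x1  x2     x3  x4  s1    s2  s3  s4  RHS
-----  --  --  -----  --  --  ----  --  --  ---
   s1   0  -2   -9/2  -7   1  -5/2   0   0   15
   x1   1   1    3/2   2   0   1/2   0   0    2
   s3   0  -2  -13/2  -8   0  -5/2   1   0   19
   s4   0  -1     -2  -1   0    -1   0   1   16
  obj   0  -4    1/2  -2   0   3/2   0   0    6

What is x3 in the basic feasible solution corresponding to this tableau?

x3 is not in the basis, so in the current basic feasible solution x3 = 0.

0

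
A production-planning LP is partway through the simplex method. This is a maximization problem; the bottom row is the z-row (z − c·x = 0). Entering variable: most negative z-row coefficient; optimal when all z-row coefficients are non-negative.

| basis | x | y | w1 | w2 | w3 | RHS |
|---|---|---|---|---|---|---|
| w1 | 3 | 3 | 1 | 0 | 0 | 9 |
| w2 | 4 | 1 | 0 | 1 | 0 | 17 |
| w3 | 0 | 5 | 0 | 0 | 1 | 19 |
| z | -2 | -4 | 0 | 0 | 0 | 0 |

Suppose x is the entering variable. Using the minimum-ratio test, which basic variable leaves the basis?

w1

Column x entries and ratios — w1: 9/3 = 3; w2: 17/4 = 17/4; w3: 0 ≤ 0, skip.
Smallest ratio is 3 in the row of w1, so w1 leaves.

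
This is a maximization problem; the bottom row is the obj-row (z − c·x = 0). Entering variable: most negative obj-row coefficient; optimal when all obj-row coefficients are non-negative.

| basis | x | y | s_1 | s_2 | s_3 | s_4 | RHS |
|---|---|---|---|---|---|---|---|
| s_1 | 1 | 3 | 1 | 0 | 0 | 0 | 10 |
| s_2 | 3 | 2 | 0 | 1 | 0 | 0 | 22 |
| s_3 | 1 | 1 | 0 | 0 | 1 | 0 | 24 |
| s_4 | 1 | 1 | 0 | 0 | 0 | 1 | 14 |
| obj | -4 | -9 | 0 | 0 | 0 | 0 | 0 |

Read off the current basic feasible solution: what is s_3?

24

s_3 is basic (row 3); its value is the RHS of that row, 24.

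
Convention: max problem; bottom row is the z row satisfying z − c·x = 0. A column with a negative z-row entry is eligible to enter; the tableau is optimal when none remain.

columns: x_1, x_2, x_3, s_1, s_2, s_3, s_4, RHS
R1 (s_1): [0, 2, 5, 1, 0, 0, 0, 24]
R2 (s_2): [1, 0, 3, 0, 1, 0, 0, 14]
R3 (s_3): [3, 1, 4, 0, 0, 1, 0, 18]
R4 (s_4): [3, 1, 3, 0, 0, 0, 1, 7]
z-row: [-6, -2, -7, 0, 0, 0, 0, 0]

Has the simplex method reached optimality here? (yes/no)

no

The z-row has a negative entry -7 in column x_3, so it is not optimal.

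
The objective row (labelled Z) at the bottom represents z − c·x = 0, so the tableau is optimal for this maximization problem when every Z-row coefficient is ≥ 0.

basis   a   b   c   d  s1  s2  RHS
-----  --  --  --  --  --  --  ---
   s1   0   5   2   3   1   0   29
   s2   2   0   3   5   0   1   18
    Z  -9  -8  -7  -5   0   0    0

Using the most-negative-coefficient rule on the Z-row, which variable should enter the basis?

a

Negative Z-row entries: a: -9, b: -8, c: -7, d: -5.
The most negative is -9 in column a, so a enters.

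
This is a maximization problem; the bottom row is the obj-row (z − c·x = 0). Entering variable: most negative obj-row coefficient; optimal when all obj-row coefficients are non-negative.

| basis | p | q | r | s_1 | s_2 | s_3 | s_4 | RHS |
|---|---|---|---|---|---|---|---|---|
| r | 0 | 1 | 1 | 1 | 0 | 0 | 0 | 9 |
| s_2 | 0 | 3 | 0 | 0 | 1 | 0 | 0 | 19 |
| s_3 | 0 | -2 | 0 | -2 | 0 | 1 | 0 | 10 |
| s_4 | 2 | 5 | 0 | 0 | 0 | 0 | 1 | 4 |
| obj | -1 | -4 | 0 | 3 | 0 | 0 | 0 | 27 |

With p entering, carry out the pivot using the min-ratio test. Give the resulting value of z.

Ratio test on column p — row 1: entry 0 ≤ 0; row 2: entry 0 ≤ 0; row 3: entry 0 ≤ 0; row 4: 4/2 = 2. Minimum is 2 at row 4 (s_4 leaves); pivot element 2.
Pivot on row 4; the obj-row RHS becomes 27 − (-1)·2 = 29.

29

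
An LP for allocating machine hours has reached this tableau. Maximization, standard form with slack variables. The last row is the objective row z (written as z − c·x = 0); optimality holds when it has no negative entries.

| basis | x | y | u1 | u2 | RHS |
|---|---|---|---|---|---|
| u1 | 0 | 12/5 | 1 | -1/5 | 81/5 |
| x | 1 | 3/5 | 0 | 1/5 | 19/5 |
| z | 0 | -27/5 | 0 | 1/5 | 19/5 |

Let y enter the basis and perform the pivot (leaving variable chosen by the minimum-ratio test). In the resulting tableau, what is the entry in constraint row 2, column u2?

1/3

Ratio test on column y — row 1: (81/5)/(12/5) = 27/4; row 2: (19/5)/(3/5) = 19/3. Minimum is 19/3 at row 2 (x leaves); pivot element 3/5.
Divide row 2 by 3/5; eliminate column y from the other rows.
In the new row 2, the u2 entry is the old entry divided by the pivot: (1/5)/(3/5) = 1/3.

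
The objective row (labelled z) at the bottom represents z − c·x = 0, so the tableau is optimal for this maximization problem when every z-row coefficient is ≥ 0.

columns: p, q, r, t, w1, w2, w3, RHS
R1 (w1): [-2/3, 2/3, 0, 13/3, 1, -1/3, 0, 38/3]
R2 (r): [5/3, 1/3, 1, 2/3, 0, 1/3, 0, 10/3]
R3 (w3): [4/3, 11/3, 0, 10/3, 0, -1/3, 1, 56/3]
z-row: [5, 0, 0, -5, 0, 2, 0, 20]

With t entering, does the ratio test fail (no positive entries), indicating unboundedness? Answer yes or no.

Column t has positive entries in row(s) 1, 2, 3, so the ratio test bounds it — not unbounded.

no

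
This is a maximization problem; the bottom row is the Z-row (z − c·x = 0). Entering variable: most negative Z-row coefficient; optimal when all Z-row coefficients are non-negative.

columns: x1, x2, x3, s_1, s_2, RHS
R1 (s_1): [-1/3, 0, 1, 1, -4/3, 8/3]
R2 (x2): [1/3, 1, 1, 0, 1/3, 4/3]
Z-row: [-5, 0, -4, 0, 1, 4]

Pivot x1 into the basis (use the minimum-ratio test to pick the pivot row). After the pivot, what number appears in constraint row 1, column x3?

Ratio test on column x1 — row 1: entry -1/3 ≤ 0; row 2: (4/3)/(1/3) = 4. Minimum is 4 at row 2 (x2 leaves); pivot element 1/3.
Divide row 2 by 1/3; eliminate column x1 from the other rows.
Row 1 update in column x3: 1 − (-1/3)·3 = 2.

2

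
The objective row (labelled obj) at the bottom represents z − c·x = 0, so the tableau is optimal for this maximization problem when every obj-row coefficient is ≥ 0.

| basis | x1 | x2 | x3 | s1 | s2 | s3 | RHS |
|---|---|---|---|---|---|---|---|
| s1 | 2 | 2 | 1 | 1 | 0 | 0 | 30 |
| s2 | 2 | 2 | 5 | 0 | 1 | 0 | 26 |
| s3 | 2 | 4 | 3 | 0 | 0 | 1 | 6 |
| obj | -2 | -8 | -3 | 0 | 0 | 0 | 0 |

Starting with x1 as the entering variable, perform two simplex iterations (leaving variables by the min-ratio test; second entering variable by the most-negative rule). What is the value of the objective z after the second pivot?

12

Ratio test on column x1 — row 1: 30/2 = 15; row 2: 26/2 = 13; row 3: 6/2 = 3. Minimum is 3 at row 3 (s3 leaves); pivot element 2.
Pivot on row 3; the obj-row RHS becomes 0 − (-2)·3 = 6.
Next entering variable (most negative obj-row entry -4): x2.
Ratio test on column x2 — row 1: entry -2 ≤ 0; row 2: entry -2 ≤ 0; row 3: 3/2 = 3/2. Minimum is 3/2 at row 3 (x1 leaves); pivot element 2.
After the second pivot the obj-row RHS is 6 − (-4)·(3/2) = 12.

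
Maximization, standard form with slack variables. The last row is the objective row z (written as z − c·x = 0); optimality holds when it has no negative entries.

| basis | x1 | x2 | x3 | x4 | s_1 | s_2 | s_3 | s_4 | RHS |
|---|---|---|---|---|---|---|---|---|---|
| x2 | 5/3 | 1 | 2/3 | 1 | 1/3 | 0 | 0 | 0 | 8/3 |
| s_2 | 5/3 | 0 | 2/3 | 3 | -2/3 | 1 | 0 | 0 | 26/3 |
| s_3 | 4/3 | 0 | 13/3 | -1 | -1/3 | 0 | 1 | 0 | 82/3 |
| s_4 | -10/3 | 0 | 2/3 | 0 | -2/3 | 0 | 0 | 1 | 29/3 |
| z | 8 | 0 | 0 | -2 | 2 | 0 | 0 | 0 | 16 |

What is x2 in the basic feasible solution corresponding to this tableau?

8/3

x2 is basic (row 1); its value is the RHS of that row, 8/3.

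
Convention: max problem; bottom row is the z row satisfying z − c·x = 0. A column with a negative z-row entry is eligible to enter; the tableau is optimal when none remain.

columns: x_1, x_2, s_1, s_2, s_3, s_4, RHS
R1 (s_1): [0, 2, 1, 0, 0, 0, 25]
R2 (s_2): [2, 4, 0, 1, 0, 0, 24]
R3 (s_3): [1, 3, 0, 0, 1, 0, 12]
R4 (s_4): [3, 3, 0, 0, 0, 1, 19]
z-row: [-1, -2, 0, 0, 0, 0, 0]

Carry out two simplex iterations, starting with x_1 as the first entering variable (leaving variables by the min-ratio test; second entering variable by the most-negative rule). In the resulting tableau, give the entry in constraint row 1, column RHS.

Ratio test on column x_1 — row 1: entry 0 ≤ 0; row 2: 24/2 = 12; row 3: 12/1 = 12; row 4: 19/3 = 19/3. Minimum is 19/3 at row 4 (s_4 leaves); pivot element 3.
Divide row 4 by 3; eliminate column x_1 from the other rows.
Second iteration: most negative z-row entry is -1 in column x_2, so x_2 enters.
Ratio test on column x_2 — row 1: 25/2 = 25/2; row 2: (34/3)/2 = 17/3; row 3: (17/3)/2 = 17/6; row 4: (19/3)/1 = 19/3. Minimum is 17/6 at row 3 (s_3 leaves); pivot element 2.
Divide row 3 by 2; eliminate column x_2 from the other rows.
After both pivots, the entry at constraint row 1, column RHS is 58/3.

58/3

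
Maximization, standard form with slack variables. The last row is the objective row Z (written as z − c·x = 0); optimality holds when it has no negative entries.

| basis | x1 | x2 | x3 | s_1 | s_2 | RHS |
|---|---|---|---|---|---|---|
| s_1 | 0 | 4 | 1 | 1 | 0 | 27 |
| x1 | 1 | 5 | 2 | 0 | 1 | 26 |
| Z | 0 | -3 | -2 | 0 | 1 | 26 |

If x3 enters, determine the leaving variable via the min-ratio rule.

Column x3 entries and ratios — s_1: 27/1 = 27; x1: 26/2 = 13.
Smallest ratio is 13 in the row of x1, so x1 leaves.

x1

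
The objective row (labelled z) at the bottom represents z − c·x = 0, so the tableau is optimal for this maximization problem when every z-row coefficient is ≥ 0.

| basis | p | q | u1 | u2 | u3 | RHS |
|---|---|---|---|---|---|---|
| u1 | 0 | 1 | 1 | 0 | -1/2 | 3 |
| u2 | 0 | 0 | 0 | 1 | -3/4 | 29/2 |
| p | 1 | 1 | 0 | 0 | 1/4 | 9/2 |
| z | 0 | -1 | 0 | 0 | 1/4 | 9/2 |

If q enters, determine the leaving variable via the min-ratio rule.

Column q entries and ratios — u1: 3/1 = 3; u2: 0 ≤ 0, skip; p: (9/2)/1 = 9/2.
Smallest ratio is 3 in the row of u1, so u1 leaves.

u1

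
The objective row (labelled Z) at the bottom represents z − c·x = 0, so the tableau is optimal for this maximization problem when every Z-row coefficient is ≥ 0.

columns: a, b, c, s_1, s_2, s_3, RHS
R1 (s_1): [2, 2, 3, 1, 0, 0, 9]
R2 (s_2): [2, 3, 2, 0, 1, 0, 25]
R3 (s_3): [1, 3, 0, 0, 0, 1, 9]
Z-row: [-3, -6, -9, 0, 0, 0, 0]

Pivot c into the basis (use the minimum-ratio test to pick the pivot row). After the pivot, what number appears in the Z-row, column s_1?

3

Ratio test on column c — row 1: 9/3 = 3; row 2: 25/2 = 25/2; row 3: entry 0 ≤ 0. Minimum is 3 at row 1 (s_1 leaves); pivot element 3.
Divide row 1 by 3; eliminate column c from the other rows.
Z-row update in column s_1: 0 − (-9)·(1/3) = 3.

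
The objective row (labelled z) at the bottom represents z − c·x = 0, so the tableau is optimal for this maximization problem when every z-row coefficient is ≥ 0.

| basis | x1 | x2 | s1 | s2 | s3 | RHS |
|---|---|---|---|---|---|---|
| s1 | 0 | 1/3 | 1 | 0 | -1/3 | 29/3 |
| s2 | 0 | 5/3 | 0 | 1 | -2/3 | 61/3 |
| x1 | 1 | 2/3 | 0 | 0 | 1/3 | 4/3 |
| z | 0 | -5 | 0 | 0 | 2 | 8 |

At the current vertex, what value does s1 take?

s1 is basic (row 1); its value is the RHS of that row, 29/3.

29/3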